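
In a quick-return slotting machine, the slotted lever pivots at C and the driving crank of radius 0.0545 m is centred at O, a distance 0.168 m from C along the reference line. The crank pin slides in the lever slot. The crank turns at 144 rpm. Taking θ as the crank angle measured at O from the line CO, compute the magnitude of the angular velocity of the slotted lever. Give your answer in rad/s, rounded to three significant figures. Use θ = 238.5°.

1.26

ω = 15.08 rad/s (from 144 rpm).
Crank pin A relative to C: A = (d + r cosθ, r sinθ); lever angle φ = atan2(r sinθ, d + r cosθ).
Differentiating tanφ: φ̇ = rω(d cosθ + r)/(d² + r² + 2dr cosθ).
d² + r² + 2dr cosθ = |CA|² = 0.0216263 m²;  d cosθ + r = -0.03328 m.
|ω_lever| = |0.0545·15.08·-0.03328| / 0.0216263 = 1.2647 rad/s.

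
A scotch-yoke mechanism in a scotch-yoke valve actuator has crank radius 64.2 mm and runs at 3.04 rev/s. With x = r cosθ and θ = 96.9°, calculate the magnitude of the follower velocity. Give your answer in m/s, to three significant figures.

1.22

ω = 19.1 rad/s (from 3.04 rev/s).
x = r cosθ ⇒ ẋ = −rω sinθ.
|v| = rω|sinθ| = 0.0642·19.1·|sin 96.9°| = 1.2174 m/s.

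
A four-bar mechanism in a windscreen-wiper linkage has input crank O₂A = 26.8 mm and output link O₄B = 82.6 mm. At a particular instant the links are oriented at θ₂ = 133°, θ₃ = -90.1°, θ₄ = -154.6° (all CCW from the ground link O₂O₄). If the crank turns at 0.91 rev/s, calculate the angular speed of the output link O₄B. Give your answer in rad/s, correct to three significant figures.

1.40

ω₂ = 5.718 rad/s (from 0.91 rev/s).
Differentiating the loop-closure r₂e^{iθ₂}+r₃e^{iθ₃}=r₁+r₄e^{iθ₄} gives r₂ω₂e^{iθ₂}+r₃ω₃e^{iθ₃}=r₄ω₄e^{iθ₄}.
Eliminating the other unknown: ω₄ = r₂ω₂ sin(θ₂−θ₃) / [r₄ sin(θ₄−θ₃)].
Numerator sine = -0.68327; denominator sine = -0.90259.
Result = 0.0268·5.718·(-0.68327) / (0.0826·(-0.90259)) = +1.4044 rad/s; magnitude 1.4044 rad/s.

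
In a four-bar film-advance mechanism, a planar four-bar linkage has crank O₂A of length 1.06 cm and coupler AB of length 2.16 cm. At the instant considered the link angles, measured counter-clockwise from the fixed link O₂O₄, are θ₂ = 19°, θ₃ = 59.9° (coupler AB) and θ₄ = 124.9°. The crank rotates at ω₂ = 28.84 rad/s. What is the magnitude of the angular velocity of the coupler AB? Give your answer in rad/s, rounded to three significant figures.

ω₂ = 28.84 rad/s
Differentiating the loop-closure r₂e^{iθ₂}+r₃e^{iθ₃}=r₁+r₄e^{iθ₄} gives r₂ω₂e^{iθ₂}+r₃ω₃e^{iθ₃}=r₄ω₄e^{iθ₄}.
Eliminating the other unknown: ω₃ = r₂ω₂ sin(θ₄−θ₂) / [r₃ sin(θ₃−θ₄)].
Numerator sine = +0.96174; denominator sine = -0.90631.
Result = 0.0106·28.84·(+0.96174) / (0.0216·(-0.90631)) = -15.019 rad/s; magnitude 15.019 rad/s.

15.0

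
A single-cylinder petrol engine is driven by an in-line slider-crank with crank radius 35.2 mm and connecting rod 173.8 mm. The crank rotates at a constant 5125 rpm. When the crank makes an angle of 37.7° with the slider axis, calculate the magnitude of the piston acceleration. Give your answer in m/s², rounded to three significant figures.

8560

ω = 2π·5125/60 = 536.7 rad/s
x(θ) = r cosθ + √(L² − r² sin²θ); with ω constant, a = ω²·d²x/dθ².
d²x/dθ² = −r cosθ − r²(cos2θ)/√u − r⁴ sin²2θ/(4u^{3/2}),  u = L² − r² sin²θ = 0.0297431 m².
Substituting r = 0.0352 m, L = 0.1738 m, θ = 37.7°: d²x/dθ² = -0.029732 m.
a = ω²·d²x/dθ² = (536.7)²·(-0.029732) = -8563.9 m/s²;  |a| = 8563.9 m/s².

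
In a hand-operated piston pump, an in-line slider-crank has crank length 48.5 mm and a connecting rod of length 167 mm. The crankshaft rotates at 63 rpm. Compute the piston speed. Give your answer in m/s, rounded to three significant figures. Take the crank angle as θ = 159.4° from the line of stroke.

0.0818

ω = 2π·63/60 = 6.597 rad/s
For an in-line slider-crank, x = r cosθ + √(L² − r² sin²θ), so v = −rω sinθ·[1 + r cosθ/√(L² − r² sin²θ)].
With r = 0.0485 m, L = 0.167 m, θ = 159.4°: √(L² − r² sin²θ) = 0.16613 m.
v = −0.0485·6.597·0.35184·[1 + 0.0485·-0.93606/0.16613] = -0.081814 m/s.
|v| = 0.081814 m/s.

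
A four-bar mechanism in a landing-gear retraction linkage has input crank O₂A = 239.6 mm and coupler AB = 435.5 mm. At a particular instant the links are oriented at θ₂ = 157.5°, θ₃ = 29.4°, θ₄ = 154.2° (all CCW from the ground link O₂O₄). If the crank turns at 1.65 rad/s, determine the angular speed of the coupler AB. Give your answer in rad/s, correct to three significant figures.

ω₂ = 1.65 rad/s
Differentiating the loop-closure r₂e^{iθ₂}+r₃e^{iθ₃}=r₁+r₄e^{iθ₄} gives r₂ω₂e^{iθ₂}+r₃ω₃e^{iθ₃}=r₄ω₄e^{iθ₄}.
Eliminating the other unknown: ω₃ = r₂ω₂ sin(θ₄−θ₂) / [r₃ sin(θ₃−θ₄)].
Numerator sine = -0.05756; denominator sine = -0.82115.
Result = 0.2396·1.65·(-0.05756) / (0.4355·(-0.82115)) = +0.063637 rad/s; magnitude 0.063637 rad/s.

0.0636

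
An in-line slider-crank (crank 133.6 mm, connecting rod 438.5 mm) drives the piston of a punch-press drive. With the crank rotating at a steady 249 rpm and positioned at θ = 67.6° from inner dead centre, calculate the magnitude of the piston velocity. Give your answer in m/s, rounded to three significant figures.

ω = 2π·249/60 = 26.08 rad/s
For an in-line slider-crank, x = r cosθ + √(L² − r² sin²θ), so v = −rω sinθ·[1 + r cosθ/√(L² − r² sin²θ)].
With r = 0.1336 m, L = 0.4385 m, θ = 67.6°: √(L² − r² sin²θ) = 0.42074 m.
v = −0.1336·26.08·0.92455·[1 + 0.1336·0.38107/0.42074] = -3.6105 m/s.
|v| = 3.6105 m/s.

3.61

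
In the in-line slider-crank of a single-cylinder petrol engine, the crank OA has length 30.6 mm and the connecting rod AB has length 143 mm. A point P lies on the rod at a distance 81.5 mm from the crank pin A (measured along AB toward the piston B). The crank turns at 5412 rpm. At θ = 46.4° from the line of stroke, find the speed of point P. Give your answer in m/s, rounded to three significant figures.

14.6

ω = 566.7 rad/s.  Crank-pin speed |V_A| = rω = 17.342 m/s, perpendicular to OA.
Rod angle: sinφ = −(r/L) sinθ ⇒ φ = -8.915°; ω_rod = −rω cosθ/√(L²−r²sin²θ) = -84.656 rad/s.
V_P = V_A + ω_rod × AP, with AP = 0.0815 m along the rod.
Components: V_Px = −rω sinθ − a·ω_rod·sinφ = -13.628 m/s;  V_Py = rω cosθ + a·ω_rod·cosφ = +5.1435 m/s.
|V_P| = √(V_Px² + V_Py²) = 14.566 m/s.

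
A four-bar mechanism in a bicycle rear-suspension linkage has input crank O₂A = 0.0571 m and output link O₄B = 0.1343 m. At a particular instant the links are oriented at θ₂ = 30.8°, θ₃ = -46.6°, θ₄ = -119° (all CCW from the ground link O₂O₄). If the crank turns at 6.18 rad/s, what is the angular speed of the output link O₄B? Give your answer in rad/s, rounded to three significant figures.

2.69

ω₂ = 6.18 rad/s
Differentiating the loop-closure r₂e^{iθ₂}+r₃e^{iθ₃}=r₁+r₄e^{iθ₄} gives r₂ω₂e^{iθ₂}+r₃ω₃e^{iθ₃}=r₄ω₄e^{iθ₄}.
Eliminating the other unknown: ω₄ = r₂ω₂ sin(θ₂−θ₃) / [r₄ sin(θ₄−θ₃)].
Numerator sine = +0.97592; denominator sine = -0.95319.
Result = 0.0571·6.18·(+0.97592) / (0.1343·(-0.95319)) = -2.6902 rad/s; magnitude 2.6902 rad/s.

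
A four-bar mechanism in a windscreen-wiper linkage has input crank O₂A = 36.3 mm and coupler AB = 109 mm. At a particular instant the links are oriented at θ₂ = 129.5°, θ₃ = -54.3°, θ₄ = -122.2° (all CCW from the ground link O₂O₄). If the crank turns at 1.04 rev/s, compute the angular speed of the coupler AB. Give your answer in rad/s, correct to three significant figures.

2.23

ω₂ = 6.535 rad/s (from 1.04 rev/s).
Differentiating the loop-closure r₂e^{iθ₂}+r₃e^{iθ₃}=r₁+r₄e^{iθ₄} gives r₂ω₂e^{iθ₂}+r₃ω₃e^{iθ₃}=r₄ω₄e^{iθ₄}.
Eliminating the other unknown: ω₃ = r₂ω₂ sin(θ₄−θ₂) / [r₃ sin(θ₃−θ₄)].
Numerator sine = +0.94943; denominator sine = +0.92653.
Result = 0.0363·6.535·(+0.94943) / (0.109·(+0.92653)) = +2.23 rad/s; magnitude 2.23 rad/s.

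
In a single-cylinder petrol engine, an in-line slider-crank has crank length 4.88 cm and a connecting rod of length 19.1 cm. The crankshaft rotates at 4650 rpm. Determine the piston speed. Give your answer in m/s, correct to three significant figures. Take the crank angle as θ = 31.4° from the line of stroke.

ω = 2π·4650/60 = 486.9 rad/s
For an in-line slider-crank, x = r cosθ + √(L² − r² sin²θ), so v = −rω sinθ·[1 + r cosθ/√(L² − r² sin²θ)].
With r = 0.0488 m, L = 0.191 m, θ = 31.4°: √(L² − r² sin²θ) = 0.1893 m.
v = −0.0488·486.9·0.52101·[1 + 0.0488·0.85355/0.1893] = -15.105 m/s.
|v| = 15.105 m/s.

15.1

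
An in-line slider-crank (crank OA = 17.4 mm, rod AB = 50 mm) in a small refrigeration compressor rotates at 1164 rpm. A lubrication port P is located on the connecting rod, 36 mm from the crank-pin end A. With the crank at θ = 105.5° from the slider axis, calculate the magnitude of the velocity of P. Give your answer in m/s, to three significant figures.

ω = 121.9 rad/s.  Crank-pin speed |V_A| = rω = 2.121 m/s, perpendicular to OA.
Rod angle: sinφ = −(r/L) sinθ ⇒ φ = -19.593°; ω_rod = −rω cosθ/√(L²−r²sin²θ) = +12.033 rad/s.
V_P = V_A + ω_rod × AP, with AP = 0.036 m along the rod.
Components: V_Px = −rω sinθ − a·ω_rod·sinφ = -1.8986 m/s;  V_Py = rω cosθ + a·ω_rod·cosφ = -0.1587 m/s.
|V_P| = √(V_Px² + V_Py²) = 1.9052 m/s.

1.91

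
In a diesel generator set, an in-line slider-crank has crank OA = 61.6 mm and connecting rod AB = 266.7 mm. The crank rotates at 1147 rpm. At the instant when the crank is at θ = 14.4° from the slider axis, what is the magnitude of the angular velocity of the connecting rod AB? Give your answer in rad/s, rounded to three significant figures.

ω = 120.1 rad/s (converted from 1147 rpm).
The rod makes angle φ with the slider axis where L sinφ = r sinθ; differentiating, L cosφ·φ̇ = r ω cosθ.
L cosφ = √(L² − r² sin²θ) = 0.26626 m.
|ω_rod| = r ω |cosθ| / √(L² − r² sin²θ) = 0.0616·120.1·0.96858/0.26626 = 26.916 rad/s.

26.9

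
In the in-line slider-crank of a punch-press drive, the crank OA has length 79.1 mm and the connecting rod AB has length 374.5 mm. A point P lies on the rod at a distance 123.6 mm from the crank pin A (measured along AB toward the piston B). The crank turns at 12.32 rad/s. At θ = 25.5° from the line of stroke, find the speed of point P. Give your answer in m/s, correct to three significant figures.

0.739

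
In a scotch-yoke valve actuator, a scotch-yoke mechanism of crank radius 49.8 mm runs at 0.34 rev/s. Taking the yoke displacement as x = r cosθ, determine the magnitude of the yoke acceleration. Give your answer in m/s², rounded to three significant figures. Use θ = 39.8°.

0.175

ω = 2.136 rad/s (from 0.34 rev/s).
x = r cosθ ⇒ ẍ = −rω² cosθ (ω constant).
|a| = rω²|cosθ| = 0.0498·(2.136)²·|cos 39.8°| = 0.17461 m/s².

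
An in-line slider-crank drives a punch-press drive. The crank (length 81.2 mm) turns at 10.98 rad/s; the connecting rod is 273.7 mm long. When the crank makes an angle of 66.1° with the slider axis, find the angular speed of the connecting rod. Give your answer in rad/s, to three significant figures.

1.37

ω = 10.98 rad/s
The rod makes angle φ with the slider axis where L sinφ = r sinθ; differentiating, L cosφ·φ̇ = r ω cosθ.
L cosφ = √(L² − r² sin²θ) = 0.26344 m.
|ω_rod| = r ω |cosθ| / √(L² − r² sin²θ) = 0.0812·10.98·0.40514/0.26344 = 1.3711 rad/s.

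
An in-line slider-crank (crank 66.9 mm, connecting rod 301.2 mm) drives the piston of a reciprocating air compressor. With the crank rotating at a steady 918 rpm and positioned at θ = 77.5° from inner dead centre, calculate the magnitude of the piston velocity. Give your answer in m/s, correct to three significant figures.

6.59

ω = 2π·918/60 = 96.13 rad/s
For an in-line slider-crank, x = r cosθ + √(L² − r² sin²θ), so v = −rω sinθ·[1 + r cosθ/√(L² − r² sin²θ)].
With r = 0.0669 m, L = 0.3012 m, θ = 77.5°: √(L² − r² sin²θ) = 0.29403 m.
v = −0.0669·96.13·0.97630·[1 + 0.0669·0.21644/0.29403] = -6.588 m/s.
|v| = 6.588 m/s.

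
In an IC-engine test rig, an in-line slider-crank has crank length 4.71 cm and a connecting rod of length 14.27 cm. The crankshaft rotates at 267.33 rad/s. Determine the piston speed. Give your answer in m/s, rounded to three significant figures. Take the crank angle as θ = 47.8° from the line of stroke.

11.5

ω = 267.3 rad/s
For an in-line slider-crank, x = r cosθ + √(L² − r² sin²θ), so v = −rω sinθ·[1 + r cosθ/√(L² − r² sin²θ)].
With r = 0.0471 m, L = 0.1427 m, θ = 47.8°: √(L² − r² sin²θ) = 0.13837 m.
v = −0.0471·267.3·0.74080·[1 + 0.0471·0.67172/0.13837] = -11.46 m/s.
|v| = 11.46 m/s.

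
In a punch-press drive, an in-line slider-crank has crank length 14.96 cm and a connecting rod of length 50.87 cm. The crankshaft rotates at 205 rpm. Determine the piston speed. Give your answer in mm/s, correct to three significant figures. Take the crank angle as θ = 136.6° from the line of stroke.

ω = 2π·205/60 = 21.47 rad/s
For an in-line slider-crank, x = r cosθ + √(L² − r² sin²θ), so v = −rω sinθ·[1 + r cosθ/√(L² − r² sin²θ)].
With r = 0.1496 m, L = 0.5087 m, θ = 136.6°: √(L² − r² sin²θ) = 0.49821 m.
v = −0.1496·21.47·0.68709·[1 + 0.1496·-0.72657/0.49821] = -1.7252 m/s.
|v| = 1.7252 m/s = 1725.2 mm/s.

1730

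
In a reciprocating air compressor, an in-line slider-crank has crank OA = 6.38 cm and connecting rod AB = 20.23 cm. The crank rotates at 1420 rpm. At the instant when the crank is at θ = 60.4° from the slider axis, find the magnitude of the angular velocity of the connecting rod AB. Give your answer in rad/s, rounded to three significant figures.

ω = 148.7 rad/s (converted from 1420 rpm).
The rod makes angle φ with the slider axis where L sinφ = r sinθ; differentiating, L cosφ·φ̇ = r ω cosθ.
L cosφ = √(L² − r² sin²θ) = 0.19455 m.
|ω_rod| = r ω |cosθ| / √(L² − r² sin²θ) = 0.0638·148.7·0.49394/0.19455 = 24.088 rad/s.

24.1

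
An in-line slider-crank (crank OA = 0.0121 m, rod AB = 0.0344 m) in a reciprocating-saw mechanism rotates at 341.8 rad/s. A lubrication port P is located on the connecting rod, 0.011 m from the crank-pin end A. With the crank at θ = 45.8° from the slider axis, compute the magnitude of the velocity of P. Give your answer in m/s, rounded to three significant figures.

ω = 341.8 rad/s.  Crank-pin speed |V_A| = rω = 4.1358 m/s, perpendicular to OA.
Rod angle: sinφ = −(r/L) sinθ ⇒ φ = -14.606°; ω_rod = −rω cosθ/√(L²−r²sin²θ) = -86.617 rad/s.
V_P = V_A + ω_rod × AP, with AP = 0.011 m along the rod.
Components: V_Px = −rω sinθ − a·ω_rod·sinφ = -3.2052 m/s;  V_Py = rω cosθ + a·ω_rod·cosφ = +1.9613 m/s.
|V_P| = √(V_Px² + V_Py²) = 3.7577 m/s.

3.76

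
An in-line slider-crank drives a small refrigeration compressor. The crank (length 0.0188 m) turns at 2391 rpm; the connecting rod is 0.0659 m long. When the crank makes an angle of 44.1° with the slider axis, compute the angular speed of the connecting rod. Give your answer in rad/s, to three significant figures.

ω = 250.4 rad/s (converted from 2391 rpm).
The rod makes angle φ with the slider axis where L sinφ = r sinθ; differentiating, L cosφ·φ̇ = r ω cosθ.
L cosφ = √(L² − r² sin²θ) = 0.064588 m.
|ω_rod| = r ω |cosθ| / √(L² − r² sin²θ) = 0.0188·250.4·0.71813/0.064588 = 52.338 rad/s.

52.3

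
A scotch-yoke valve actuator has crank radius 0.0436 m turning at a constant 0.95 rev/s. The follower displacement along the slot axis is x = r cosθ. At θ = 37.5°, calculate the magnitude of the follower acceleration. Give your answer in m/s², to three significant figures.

1.23

ω = 5.969 rad/s (from 0.95 rev/s).
x = r cosθ ⇒ ẍ = −rω² cosθ (ω constant).
|a| = rω²|cosθ| = 0.0436·(5.969)²·|cos 37.5°| = 1.2324 m/s².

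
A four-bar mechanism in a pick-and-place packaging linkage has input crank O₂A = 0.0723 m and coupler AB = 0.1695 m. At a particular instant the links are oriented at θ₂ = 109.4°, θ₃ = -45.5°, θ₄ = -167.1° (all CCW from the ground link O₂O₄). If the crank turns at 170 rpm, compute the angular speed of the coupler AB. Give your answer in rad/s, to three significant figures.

8.86

ω₂ = 17.8 rad/s (from 170 rpm).
Differentiating the loop-closure r₂e^{iθ₂}+r₃e^{iθ₃}=r₁+r₄e^{iθ₄} gives r₂ω₂e^{iθ₂}+r₃ω₃e^{iθ₃}=r₄ω₄e^{iθ₄}.
Eliminating the other unknown: ω₃ = r₂ω₂ sin(θ₄−θ₂) / [r₃ sin(θ₃−θ₄)].
Numerator sine = +0.99357; denominator sine = +0.85173.
Result = 0.0723·17.8·(+0.99357) / (0.1695·(+0.85173)) = +8.8582 rad/s; magnitude 8.8582 rad/s.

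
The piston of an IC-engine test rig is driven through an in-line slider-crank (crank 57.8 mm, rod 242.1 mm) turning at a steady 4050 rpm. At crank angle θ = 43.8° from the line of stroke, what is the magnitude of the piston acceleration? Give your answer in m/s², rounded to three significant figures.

7650

ω = 2π·4050/60 = 424.1 rad/s
x(θ) = r cosθ + √(L² − r² sin²θ); with ω constant, a = ω²·d²x/dθ².
d²x/dθ² = −r cosθ − r²(cos2θ)/√u − r⁴ sin²2θ/(4u^{3/2}),  u = L² − r² sin²θ = 0.0570119 m².
Substituting r = 0.0578 m, L = 0.2421 m, θ = 43.8°: d²x/dθ² = -0.042508 m.
a = ω²·d²x/dθ² = (424.1)²·(-0.042508) = -7646.1 m/s²;  |a| = 7646.1 m/s².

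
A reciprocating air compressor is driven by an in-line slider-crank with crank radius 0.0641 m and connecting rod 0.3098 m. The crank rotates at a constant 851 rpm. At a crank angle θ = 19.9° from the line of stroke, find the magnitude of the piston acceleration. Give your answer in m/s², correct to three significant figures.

ω = 2π·851/60 = 89.12 rad/s
x(θ) = r cosθ + √(L² − r² sin²θ); with ω constant, a = ω²·d²x/dθ².
d²x/dθ² = −r cosθ − r²(cos2θ)/√u − r⁴ sin²2θ/(4u^{3/2}),  u = L² − r² sin²θ = 0.0955 m².
Substituting r = 0.0641 m, L = 0.3098 m, θ = 19.9°: d²x/dθ² = -0.070546 m.
a = ω²·d²x/dθ² = (89.12)²·(-0.070546) = -560.26 m/s²;  |a| = 560.26 m/s².

560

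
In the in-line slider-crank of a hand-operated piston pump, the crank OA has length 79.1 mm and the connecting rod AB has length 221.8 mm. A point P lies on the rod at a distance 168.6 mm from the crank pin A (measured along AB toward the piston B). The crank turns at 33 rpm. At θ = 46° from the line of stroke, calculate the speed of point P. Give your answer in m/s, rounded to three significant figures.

ω = 3.456 rad/s.  Crank-pin speed |V_A| = rω = 0.27335 m/s, perpendicular to OA.
Rod angle: sinφ = −(r/L) sinθ ⇒ φ = -14.865°; ω_rod = −rω cosθ/√(L²−r²sin²θ) = -0.88575 rad/s.
V_P = V_A + ω_rod × AP, with AP = 0.1686 m along the rod.
Components: V_Px = −rω sinθ − a·ω_rod·sinφ = -0.23494 m/s;  V_Py = rω cosθ + a·ω_rod·cosφ = +0.045545 m/s.
|V_P| = √(V_Px² + V_Py²) = 0.23932 m/s.

0.239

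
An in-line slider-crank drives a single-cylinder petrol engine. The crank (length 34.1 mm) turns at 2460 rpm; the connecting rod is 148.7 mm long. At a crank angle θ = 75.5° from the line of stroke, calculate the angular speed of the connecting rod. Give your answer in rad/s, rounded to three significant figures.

15.2

ω = 257.6 rad/s (converted from 2460 rpm).
The rod makes angle φ with the slider axis where L sinφ = r sinθ; differentiating, L cosφ·φ̇ = r ω cosθ.
L cosφ = √(L² − r² sin²θ) = 0.14499 m.
|ω_rod| = r ω |cosθ| / √(L² − r² sin²θ) = 0.0341·257.6·0.25038/0.14499 = 15.17 rad/s.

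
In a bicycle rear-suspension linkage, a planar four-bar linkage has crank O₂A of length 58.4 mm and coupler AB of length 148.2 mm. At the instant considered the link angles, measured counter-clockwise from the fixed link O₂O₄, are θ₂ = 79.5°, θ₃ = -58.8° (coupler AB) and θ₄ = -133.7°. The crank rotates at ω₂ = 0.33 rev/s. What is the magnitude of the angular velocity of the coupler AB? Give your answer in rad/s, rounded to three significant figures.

ω₂ = 2.073 rad/s (from 0.33 rev/s).
Differentiating the loop-closure r₂e^{iθ₂}+r₃e^{iθ₃}=r₁+r₄e^{iθ₄} gives r₂ω₂e^{iθ₂}+r₃ω₃e^{iθ₃}=r₄ω₄e^{iθ₄}.
Eliminating the other unknown: ω₃ = r₂ω₂ sin(θ₄−θ₂) / [r₃ sin(θ₃−θ₄)].
Numerator sine = +0.54756; denominator sine = +0.96547.
Result = 0.0584·2.073·(+0.54756) / (0.1482·(+0.96547)) = +0.4634 rad/s; magnitude 0.4634 rad/s.

0.463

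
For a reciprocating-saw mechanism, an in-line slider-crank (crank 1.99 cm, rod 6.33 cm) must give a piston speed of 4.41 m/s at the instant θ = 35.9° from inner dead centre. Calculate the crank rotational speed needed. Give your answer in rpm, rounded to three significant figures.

For an in-line slider-crank, |v_piston| = rω|sinθ|·[1 + r cosθ/√(L² − r² sin²θ)].
With r = 0.0199 m, L = 0.0633 m, θ = 35.9°: the bracketed kinematic factor |dx/dθ| = 0.014692 m.
ω = v/|dx/dθ| = 4.41/0.014692 = 300.16 rad/s.
N = 60ω/(2π) = 2866.3 rpm.

2870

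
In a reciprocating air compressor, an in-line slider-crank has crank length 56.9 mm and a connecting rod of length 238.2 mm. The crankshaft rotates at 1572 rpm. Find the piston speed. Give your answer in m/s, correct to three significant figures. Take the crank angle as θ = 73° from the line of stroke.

9.60

ω = 2π·1572/60 = 164.6 rad/s
For an in-line slider-crank, x = r cosθ + √(L² − r² sin²θ), so v = −rω sinθ·[1 + r cosθ/√(L² − r² sin²θ)].
With r = 0.0569 m, L = 0.2382 m, θ = 73°: √(L² − r² sin²θ) = 0.2319 m.
v = −0.0569·164.6·0.95630·[1 + 0.0569·0.29237/0.2319] = -9.6001 m/s.
|v| = 9.6001 m/s.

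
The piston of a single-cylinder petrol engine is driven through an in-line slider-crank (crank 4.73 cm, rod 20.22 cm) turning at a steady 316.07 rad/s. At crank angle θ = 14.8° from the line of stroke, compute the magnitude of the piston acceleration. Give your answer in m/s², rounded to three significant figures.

ω = 316.1 rad/s
x(θ) = r cosθ + √(L² − r² sin²θ); with ω constant, a = ω²·d²x/dθ².
d²x/dθ² = −r cosθ − r²(cos2θ)/√u − r⁴ sin²2θ/(4u^{3/2}),  u = L² − r² sin²θ = 0.0407389 m².
Substituting r = 0.0473 m, L = 0.2022 m, θ = 14.8°: d²x/dθ² = -0.055406 m.
a = ω²·d²x/dθ² = (316.1)²·(-0.055406) = -5535.1 m/s²;  |a| = 5535.1 m/s².

5540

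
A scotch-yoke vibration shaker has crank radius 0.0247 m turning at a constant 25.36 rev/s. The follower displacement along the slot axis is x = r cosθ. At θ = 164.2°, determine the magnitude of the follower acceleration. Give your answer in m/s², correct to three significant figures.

ω = 159.3 rad/s (from 25.36 rev/s).
x = r cosθ ⇒ ẍ = −rω² cosθ (ω constant).
|a| = rω²|cosθ| = 0.0247·(159.3)²·|cos 164.2°| = 603.43 m/s².

603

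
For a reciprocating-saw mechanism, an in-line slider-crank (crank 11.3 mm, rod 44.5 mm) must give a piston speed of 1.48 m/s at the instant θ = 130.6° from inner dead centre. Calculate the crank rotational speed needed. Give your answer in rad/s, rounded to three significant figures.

207

For an in-line slider-crank, |v_piston| = rω|sinθ|·[1 + r cosθ/√(L² − r² sin²θ)].
With r = 0.0113 m, L = 0.0445 m, θ = 130.6°: the bracketed kinematic factor |dx/dθ| = 0.0071348 m.
ω = v/|dx/dθ| = 1.48/0.0071348 = 207.43 rad/s.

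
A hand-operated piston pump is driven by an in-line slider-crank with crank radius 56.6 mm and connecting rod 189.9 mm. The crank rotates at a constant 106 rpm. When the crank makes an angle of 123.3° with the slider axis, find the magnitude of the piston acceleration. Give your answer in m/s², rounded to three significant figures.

4.64

ω = 2π·106/60 = 11.1 rad/s
x(θ) = r cosθ + √(L² − r² sin²θ); with ω constant, a = ω²·d²x/dθ².
d²x/dθ² = −r cosθ − r²(cos2θ)/√u − r⁴ sin²2θ/(4u^{3/2}),  u = L² − r² sin²θ = 0.0338241 m².
Substituting r = 0.0566 m, L = 0.1899 m, θ = 123.3°: d²x/dθ² = +0.037645 m.
a = ω²·d²x/dθ² = (11.1)²·(+0.037645) = +4.6385 m/s²;  |a| = 4.6385 m/s².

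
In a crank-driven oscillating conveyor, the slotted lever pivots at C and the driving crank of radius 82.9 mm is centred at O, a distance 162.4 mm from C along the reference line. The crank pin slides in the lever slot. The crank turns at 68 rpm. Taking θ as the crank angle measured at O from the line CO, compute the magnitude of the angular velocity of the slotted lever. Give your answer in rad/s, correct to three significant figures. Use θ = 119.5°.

ω = 7.121 rad/s (from 68 rpm).
Crank pin A relative to C: A = (d + r cosθ, r sinθ); lever angle φ = atan2(r sinθ, d + r cosθ).
Differentiating tanφ: φ̇ = rω(d cosθ + r)/(d² + r² + 2dr cosθ).
d² + r² + 2dr cosθ = |CA|² = 0.0199872 m²;  d cosθ + r = +0.0029304 m.
|ω_lever| = |0.0829·7.121·+0.0029304| / 0.0199872 = 0.08655 rad/s.

0.0866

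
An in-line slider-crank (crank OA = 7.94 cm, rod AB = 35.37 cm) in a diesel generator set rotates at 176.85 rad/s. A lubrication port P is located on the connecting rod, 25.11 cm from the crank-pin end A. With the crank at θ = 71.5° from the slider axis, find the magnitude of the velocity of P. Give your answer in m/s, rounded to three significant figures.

14.1

ω = 176.8 rad/s.  Crank-pin speed |V_A| = rω = 14.042 m/s, perpendicular to OA.
Rod angle: sinφ = −(r/L) sinθ ⇒ φ = -12.291°; ω_rod = −rω cosθ/√(L²−r²sin²θ) = -12.893 rad/s.
V_P = V_A + ω_rod × AP, with AP = 0.2511 m along the rod.
Components: V_Px = −rω sinθ − a·ω_rod·sinφ = -14.005 m/s;  V_Py = rω cosθ + a·ω_rod·cosφ = +1.2925 m/s.
|V_P| = √(V_Px² + V_Py²) = 14.065 m/s.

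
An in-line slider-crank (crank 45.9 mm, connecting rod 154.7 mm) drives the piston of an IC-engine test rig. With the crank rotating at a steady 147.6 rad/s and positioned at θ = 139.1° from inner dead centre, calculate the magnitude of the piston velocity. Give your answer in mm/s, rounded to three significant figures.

3420

ω = 147.6 rad/s
For an in-line slider-crank, x = r cosθ + √(L² − r² sin²θ), so v = −rω sinθ·[1 + r cosθ/√(L² − r² sin²θ)].
With r = 0.0459 m, L = 0.1547 m, θ = 139.1°: √(L² − r² sin²θ) = 0.15175 m.
v = −0.0459·147.6·0.65474·[1 + 0.0459·-0.75585/0.15175] = -3.4217 m/s.
|v| = 3.4217 m/s = 3421.7 mm/s.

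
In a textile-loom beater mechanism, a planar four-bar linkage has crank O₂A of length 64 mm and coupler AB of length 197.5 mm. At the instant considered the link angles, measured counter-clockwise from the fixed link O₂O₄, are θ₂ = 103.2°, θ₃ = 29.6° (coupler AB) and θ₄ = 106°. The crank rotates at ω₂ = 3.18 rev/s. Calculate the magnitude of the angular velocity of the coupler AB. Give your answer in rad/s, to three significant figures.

ω₂ = 19.98 rad/s (from 3.18 rev/s).
Differentiating the loop-closure r₂e^{iθ₂}+r₃e^{iθ₃}=r₁+r₄e^{iθ₄} gives r₂ω₂e^{iθ₂}+r₃ω₃e^{iθ₃}=r₄ω₄e^{iθ₄}.
Eliminating the other unknown: ω₃ = r₂ω₂ sin(θ₄−θ₂) / [r₃ sin(θ₃−θ₄)].
Numerator sine = +0.04885; denominator sine = -0.97196.
Result = 0.064·19.98·(+0.04885) / (0.1975·(-0.97196)) = -0.32541 rad/s; magnitude 0.32541 rad/s.

0.325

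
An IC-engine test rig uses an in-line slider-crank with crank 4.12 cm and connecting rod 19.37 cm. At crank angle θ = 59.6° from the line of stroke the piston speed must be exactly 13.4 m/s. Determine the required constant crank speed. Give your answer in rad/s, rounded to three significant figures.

For an in-line slider-crank, |v_piston| = rω|sinθ|·[1 + r cosθ/√(L² − r² sin²θ)].
With r = 0.0412 m, L = 0.1937 m, θ = 59.6°: the bracketed kinematic factor |dx/dθ| = 0.039426 m.
ω = v/|dx/dθ| = 13.4/0.039426 = 339.87 rad/s.

340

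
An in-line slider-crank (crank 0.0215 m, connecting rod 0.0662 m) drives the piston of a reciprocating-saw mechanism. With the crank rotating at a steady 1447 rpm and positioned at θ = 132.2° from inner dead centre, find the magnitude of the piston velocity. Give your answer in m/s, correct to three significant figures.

ω = 2π·1447/60 = 151.5 rad/s
For an in-line slider-crank, x = r cosθ + √(L² − r² sin²θ), so v = −rω sinθ·[1 + r cosθ/√(L² − r² sin²θ)].
With r = 0.0215 m, L = 0.0662 m, θ = 132.2°: √(L² − r² sin²θ) = 0.064255 m.
v = −0.0215·151.5·0.74080·[1 + 0.0215·-0.67172/0.064255] = -1.871 m/s.
|v| = 1.871 m/s.

1.87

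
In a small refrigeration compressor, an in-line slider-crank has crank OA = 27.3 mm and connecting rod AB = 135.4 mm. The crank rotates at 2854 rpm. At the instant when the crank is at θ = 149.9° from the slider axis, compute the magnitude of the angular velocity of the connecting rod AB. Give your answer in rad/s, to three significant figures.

52.4

ω = 298.9 rad/s (converted from 2854 rpm).
The rod makes angle φ with the slider axis where L sinφ = r sinθ; differentiating, L cosφ·φ̇ = r ω cosθ.
L cosφ = √(L² − r² sin²θ) = 0.13471 m.
|ω_rod| = r ω |cosθ| / √(L² − r² sin²θ) = 0.0273·298.9·0.86515/0.13471 = 52.402 rad/s.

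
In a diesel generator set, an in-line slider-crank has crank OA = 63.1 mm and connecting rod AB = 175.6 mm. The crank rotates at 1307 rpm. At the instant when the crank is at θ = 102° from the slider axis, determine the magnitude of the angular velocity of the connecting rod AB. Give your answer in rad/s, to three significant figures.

10.9

ω = 136.9 rad/s (converted from 1307 rpm).
The rod makes angle φ with the slider axis where L sinφ = r sinθ; differentiating, L cosφ·φ̇ = r ω cosθ.
L cosφ = √(L² − r² sin²θ) = 0.1644 m.
|ω_rod| = r ω |cosθ| / √(L² − r² sin²θ) = 0.0631·136.9·0.20791/0.1644 = 10.923 rad/s.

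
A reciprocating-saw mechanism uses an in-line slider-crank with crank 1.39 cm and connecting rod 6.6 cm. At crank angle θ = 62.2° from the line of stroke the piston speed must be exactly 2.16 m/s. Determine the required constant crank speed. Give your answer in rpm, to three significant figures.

For an in-line slider-crank, |v_piston| = rω|sinθ|·[1 + r cosθ/√(L² − r² sin²θ)].
With r = 0.0139 m, L = 0.066 m, θ = 62.2°: the bracketed kinematic factor |dx/dθ| = 0.013525 m.
ω = v/|dx/dθ| = 2.16/0.013525 = 159.71 rad/s.
N = 60ω/(2π) = 1525.1 rpm.

1530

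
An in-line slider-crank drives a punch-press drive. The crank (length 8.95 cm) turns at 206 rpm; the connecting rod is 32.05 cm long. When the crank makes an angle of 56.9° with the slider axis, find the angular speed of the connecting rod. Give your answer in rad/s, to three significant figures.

3.38

ω = 21.57 rad/s (converted from 206 rpm).
The rod makes angle φ with the slider axis where L sinφ = r sinθ; differentiating, L cosφ·φ̇ = r ω cosθ.
L cosφ = √(L² − r² sin²θ) = 0.31161 m.
|ω_rod| = r ω |cosθ| / √(L² − r² sin²θ) = 0.0895·21.57·0.54610/0.31161 = 3.3837 rad/s.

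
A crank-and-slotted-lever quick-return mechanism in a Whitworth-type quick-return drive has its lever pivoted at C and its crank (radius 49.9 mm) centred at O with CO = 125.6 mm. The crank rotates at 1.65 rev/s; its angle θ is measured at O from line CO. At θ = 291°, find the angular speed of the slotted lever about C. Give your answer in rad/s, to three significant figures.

2.16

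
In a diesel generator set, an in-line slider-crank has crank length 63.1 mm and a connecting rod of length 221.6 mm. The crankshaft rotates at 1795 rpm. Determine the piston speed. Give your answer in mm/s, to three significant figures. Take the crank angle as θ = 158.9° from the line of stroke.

ω = 2π·1795/60 = 188 rad/s
For an in-line slider-crank, x = r cosθ + √(L² − r² sin²θ), so v = −rω sinθ·[1 + r cosθ/√(L² − r² sin²θ)].
With r = 0.0631 m, L = 0.2216 m, θ = 158.9°: √(L² − r² sin²θ) = 0.22043 m.
v = −0.0631·188·0.36000·[1 + 0.0631·-0.93295/0.22043] = -3.1296 m/s.
|v| = 3.1296 m/s = 3129.6 mm/s.

3130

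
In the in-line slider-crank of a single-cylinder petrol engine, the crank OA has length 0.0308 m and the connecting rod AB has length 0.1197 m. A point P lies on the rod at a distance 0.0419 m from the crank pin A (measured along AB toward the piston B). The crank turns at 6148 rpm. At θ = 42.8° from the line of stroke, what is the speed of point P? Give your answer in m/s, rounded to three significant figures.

ω = 643.8 rad/s.  Crank-pin speed |V_A| = rω = 19.83 m/s, perpendicular to OA.
Rod angle: sinφ = −(r/L) sinθ ⇒ φ = -10.069°; ω_rod = −rω cosθ/√(L²−r²sin²θ) = -123.45 rad/s.
V_P = V_A + ω_rod × AP, with AP = 0.0419 m along the rod.
Components: V_Px = −rω sinθ − a·ω_rod·sinφ = -14.377 m/s;  V_Py = rω cosθ + a·ω_rod·cosφ = +9.4566 m/s.
|V_P| = √(V_Px² + V_Py²) = 17.209 m/s.

17.2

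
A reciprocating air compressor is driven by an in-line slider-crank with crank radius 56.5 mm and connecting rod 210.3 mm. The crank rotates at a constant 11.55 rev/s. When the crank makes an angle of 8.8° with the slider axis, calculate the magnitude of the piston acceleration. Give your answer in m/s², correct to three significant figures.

ω = 2π·11.5 = 72.57 rad/s
x(θ) = r cosθ + √(L² − r² sin²θ); with ω constant, a = ω²·d²x/dθ².
d²x/dθ² = −r cosθ − r²(cos2θ)/√u − r⁴ sin²2θ/(4u^{3/2}),  u = L² − r² sin²θ = 0.0441514 m².
Substituting r = 0.0565 m, L = 0.2103 m, θ = 8.8°: d²x/dθ² = -0.070341 m.
a = ω²·d²x/dθ² = (72.57)²·(-0.070341) = -370.45 m/s²;  |a| = 370.45 m/s².

370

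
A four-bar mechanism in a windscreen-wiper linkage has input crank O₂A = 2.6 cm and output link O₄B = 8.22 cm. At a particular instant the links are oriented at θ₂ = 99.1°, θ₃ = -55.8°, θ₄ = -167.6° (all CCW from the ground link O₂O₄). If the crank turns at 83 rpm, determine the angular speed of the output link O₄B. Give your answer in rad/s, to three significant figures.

ω₂ = 8.692 rad/s (from 83 rpm).
Differentiating the loop-closure r₂e^{iθ₂}+r₃e^{iθ₃}=r₁+r₄e^{iθ₄} gives r₂ω₂e^{iθ₂}+r₃ω₃e^{iθ₃}=r₄ω₄e^{iθ₄}.
Eliminating the other unknown: ω₄ = r₂ω₂ sin(θ₂−θ₃) / [r₄ sin(θ₄−θ₃)].
Numerator sine = +0.42420; denominator sine = -0.92849.
Result = 0.026·8.692·(+0.42420) / (0.0822·(-0.92849)) = -1.256 rad/s; magnitude 1.256 rad/s.

1.26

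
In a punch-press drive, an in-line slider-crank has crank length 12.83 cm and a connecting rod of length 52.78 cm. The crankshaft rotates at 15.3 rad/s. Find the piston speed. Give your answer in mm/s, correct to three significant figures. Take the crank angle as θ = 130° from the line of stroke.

1260

ω = 15.3 rad/s
For an in-line slider-crank, x = r cosθ + √(L² − r² sin²θ), so v = −rω sinθ·[1 + r cosθ/√(L² − r² sin²θ)].
With r = 0.1283 m, L = 0.5278 m, θ = 130°: √(L² − r² sin²θ) = 0.51857 m.
v = −0.1283·15.3·0.76604·[1 + 0.1283·-0.64279/0.51857] = -1.2646 m/s.
|v| = 1.2646 m/s = 1264.6 mm/s.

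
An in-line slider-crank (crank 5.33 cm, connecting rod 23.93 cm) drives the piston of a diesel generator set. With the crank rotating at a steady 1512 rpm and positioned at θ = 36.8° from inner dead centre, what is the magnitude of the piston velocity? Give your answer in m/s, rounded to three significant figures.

ω = 2π·1512/60 = 158.3 rad/s
For an in-line slider-crank, x = r cosθ + √(L² − r² sin²θ), so v = −rω sinθ·[1 + r cosθ/√(L² − r² sin²θ)].
With r = 0.0533 m, L = 0.2393 m, θ = 36.8°: √(L² − r² sin²θ) = 0.23716 m.
v = −0.0533·158.3·0.59902·[1 + 0.0533·0.80073/0.23716] = -5.9651 m/s.
|v| = 5.9651 m/s.

5.97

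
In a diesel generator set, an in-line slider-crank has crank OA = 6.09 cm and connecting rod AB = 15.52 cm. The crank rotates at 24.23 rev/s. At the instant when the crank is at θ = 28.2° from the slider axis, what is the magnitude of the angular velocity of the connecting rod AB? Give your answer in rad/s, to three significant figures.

ω = 152.2 rad/s (converted from 24.23 rev/s).
The rod makes angle φ with the slider axis where L sinφ = r sinθ; differentiating, L cosφ·φ̇ = r ω cosθ.
L cosφ = √(L² − r² sin²θ) = 0.15251 m.
|ω_rod| = r ω |cosθ| / √(L² − r² sin²θ) = 0.0609·152.2·0.88130/0.15251 = 53.577 rad/s.

53.6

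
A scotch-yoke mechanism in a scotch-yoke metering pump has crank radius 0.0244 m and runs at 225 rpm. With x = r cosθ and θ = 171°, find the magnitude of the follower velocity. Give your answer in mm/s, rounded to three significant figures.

89.9

ω = 23.56 rad/s (from 225 rpm).
x = r cosθ ⇒ ẋ = −rω sinθ.
|v| = rω|sinθ| = 0.0244·23.56·|sin 171°| = 0.089936 m/s = 89.936 mm/s.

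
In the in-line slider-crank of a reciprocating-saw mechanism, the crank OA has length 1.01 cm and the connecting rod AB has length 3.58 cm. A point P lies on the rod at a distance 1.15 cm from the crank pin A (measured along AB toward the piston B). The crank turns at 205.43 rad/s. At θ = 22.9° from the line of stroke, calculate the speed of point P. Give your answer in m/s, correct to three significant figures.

ω = 205.4 rad/s.  Crank-pin speed |V_A| = rω = 2.0748 m/s, perpendicular to OA.
Rod angle: sinφ = −(r/L) sinθ ⇒ φ = -6.303°; ω_rod = −rω cosθ/√(L²−r²sin²θ) = -53.713 rad/s.
V_P = V_A + ω_rod × AP, with AP = 0.0115 m along the rod.
Components: V_Px = −rω sinθ − a·ω_rod·sinφ = -0.87518 m/s;  V_Py = rω cosθ + a·ω_rod·cosφ = +1.2973 m/s.
|V_P| = √(V_Px² + V_Py²) = 1.5649 m/s.

1.56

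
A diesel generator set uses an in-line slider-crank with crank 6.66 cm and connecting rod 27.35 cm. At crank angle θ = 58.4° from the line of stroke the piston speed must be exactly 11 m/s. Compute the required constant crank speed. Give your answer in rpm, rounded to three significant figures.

1640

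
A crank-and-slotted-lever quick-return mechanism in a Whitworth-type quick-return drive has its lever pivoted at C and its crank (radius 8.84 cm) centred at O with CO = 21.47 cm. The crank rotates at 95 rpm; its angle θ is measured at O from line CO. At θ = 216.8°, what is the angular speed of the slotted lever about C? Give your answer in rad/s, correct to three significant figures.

3.12

ω = 9.948 rad/s (from 95 rpm).
Crank pin A relative to C: A = (d + r cosθ, r sinθ); lever angle φ = atan2(r sinθ, d + r cosθ).
Differentiating tanφ: φ̇ = rω(d cosθ + r)/(d² + r² + 2dr cosθ).
d² + r² + 2dr cosθ = |CA|² = 0.0235157 m²;  d cosθ + r = -0.083517 m.
|ω_lever| = |0.0884·9.948·-0.083517| / 0.0235157 = 3.1234 rad/s.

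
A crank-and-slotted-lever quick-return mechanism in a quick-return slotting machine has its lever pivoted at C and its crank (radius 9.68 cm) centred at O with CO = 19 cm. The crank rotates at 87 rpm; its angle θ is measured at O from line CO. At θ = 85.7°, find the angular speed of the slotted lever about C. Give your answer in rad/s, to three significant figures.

2.03

ω = 9.111 rad/s (from 87 rpm).
Crank pin A relative to C: A = (d + r cosθ, r sinθ); lever angle φ = atan2(r sinθ, d + r cosθ).
Differentiating tanφ: φ̇ = rω(d cosθ + r)/(d² + r² + 2dr cosθ).
d² + r² + 2dr cosθ = |CA|² = 0.0482283 m²;  d cosθ + r = +0.11105 m.
|ω_lever| = |0.0968·9.111·+0.11105| / 0.0482283 = 2.0306 rad/s.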